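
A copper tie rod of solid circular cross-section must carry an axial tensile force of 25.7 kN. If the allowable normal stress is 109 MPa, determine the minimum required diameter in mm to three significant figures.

17.3 mm

Required area A ≥ P/σ_allow = 25700/109 = 235.8 mm².
For a solid circular section, d ≥ √(4A/π) = 17.33 mm.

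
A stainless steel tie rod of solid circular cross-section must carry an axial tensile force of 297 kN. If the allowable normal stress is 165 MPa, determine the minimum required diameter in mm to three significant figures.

47.9 mm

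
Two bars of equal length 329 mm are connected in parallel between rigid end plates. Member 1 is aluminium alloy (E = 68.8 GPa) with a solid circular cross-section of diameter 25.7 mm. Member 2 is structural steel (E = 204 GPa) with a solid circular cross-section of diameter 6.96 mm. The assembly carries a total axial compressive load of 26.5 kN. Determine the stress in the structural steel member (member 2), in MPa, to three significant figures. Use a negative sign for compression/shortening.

-124 MPa

A_1 = 518.7 mm².
A_2 = 38.05 mm².
Equal strain + equilibrium ⇒ each member carries load in proportion to AE: A₁E₁ = 35690000 N, A₂E₂ = 7761000 N, ΣAE = 43450000 N.
σ₂ = P·E₂/ΣAE = -26500·204000/43450000 = -124.4 MPa.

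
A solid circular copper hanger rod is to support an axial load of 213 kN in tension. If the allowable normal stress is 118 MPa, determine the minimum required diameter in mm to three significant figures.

Required area A ≥ P/σ_allow = 213000/118 = 1805 mm².
For a solid circular section, d ≥ √(4A/π) = 47.94 mm.

47.9 mm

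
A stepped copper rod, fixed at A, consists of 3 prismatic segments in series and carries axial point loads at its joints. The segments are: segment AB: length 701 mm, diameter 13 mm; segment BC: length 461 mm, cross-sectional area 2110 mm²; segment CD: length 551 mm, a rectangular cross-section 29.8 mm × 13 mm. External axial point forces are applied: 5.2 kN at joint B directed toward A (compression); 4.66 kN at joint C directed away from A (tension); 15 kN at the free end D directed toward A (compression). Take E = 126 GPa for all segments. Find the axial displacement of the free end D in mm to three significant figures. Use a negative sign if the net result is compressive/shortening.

Internal axial forces (sectioning from the free end, tension +): N_CD = -15 kN, N_BC = -10.34 kN, N_AB = -15.54 kN.
A_AB = 132.7 mm².
A_CD = 387.4 mm².
δ_AB = -15540·701/(132.7·126000) = -0.6514 mm
δ_BC = -10340·461/(2110·126000) = -0.01793 mm
δ_CD = -15000·551/(387.4·126000) = -0.1693 mm
δ = Σδ_i = -0.8386 mm.

-0.839 mm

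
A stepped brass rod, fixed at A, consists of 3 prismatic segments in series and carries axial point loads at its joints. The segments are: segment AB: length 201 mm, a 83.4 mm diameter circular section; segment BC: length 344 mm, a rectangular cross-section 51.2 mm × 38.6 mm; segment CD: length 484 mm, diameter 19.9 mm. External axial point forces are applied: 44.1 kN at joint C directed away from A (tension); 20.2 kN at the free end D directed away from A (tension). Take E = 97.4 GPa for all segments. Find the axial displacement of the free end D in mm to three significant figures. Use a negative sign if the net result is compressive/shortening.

Internal axial forces (sectioning from the free end, tension +): N_CD = 20.2 kN, N_BC = 64.3 kN, N_AB = 64.3 kN.
A_AB = 5463 mm².
A_BC = 1976 mm².
A_CD = 311 mm².
δ_AB = 64300·201/(5463·97400) = 0.02429 mm
δ_BC = 64300·344/(1976·97400) = 0.1149 mm
δ_CD = 20200·484/(311·97400) = 0.3227 mm
δ = Σδ_i = 0.4619 mm.

0.462 mm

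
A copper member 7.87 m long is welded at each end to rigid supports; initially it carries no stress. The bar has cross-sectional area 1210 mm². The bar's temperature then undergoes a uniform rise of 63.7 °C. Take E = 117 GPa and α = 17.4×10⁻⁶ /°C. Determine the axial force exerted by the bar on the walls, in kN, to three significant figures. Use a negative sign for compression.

-157 kN

Free thermal expansion αLΔT = 17.4e-6 · 7870 · 63.7 = 8.723 mm.
The walls impose strain ε = −(8.723)/7870 = -1.1084e-03; σ = Eε = 117000 · -1.1084e-03 = -129.7 MPa.
Wall reaction R = σ·A = -129.7·1210 = -156900 N = -156.9 kN.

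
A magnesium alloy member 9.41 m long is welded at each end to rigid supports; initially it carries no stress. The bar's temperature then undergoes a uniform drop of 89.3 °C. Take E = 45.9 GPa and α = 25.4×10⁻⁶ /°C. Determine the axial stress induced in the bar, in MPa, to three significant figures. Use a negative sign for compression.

104 MPa

Free thermal expansion αLΔT = 25.4e-6 · 9410 · -89.3 = -21.34 mm.
The walls impose strain ε = −(-21.34)/9410 = 2.2682e-03; σ = Eε = 45900 · 2.2682e-03 = 104.1 MPa.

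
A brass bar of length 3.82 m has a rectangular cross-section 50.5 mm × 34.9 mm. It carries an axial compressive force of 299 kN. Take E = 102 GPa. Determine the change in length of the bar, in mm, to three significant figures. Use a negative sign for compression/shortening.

A = 1762 mm².
δ_mech = NL/(AE) = -299000·3820/(1762·102000) = -6.354 mm.

-6.35 mm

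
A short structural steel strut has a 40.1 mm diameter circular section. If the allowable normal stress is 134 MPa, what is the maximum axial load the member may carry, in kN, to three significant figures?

169 kN

A = 1263 mm².
P_max = σ_allow · A = 134 · 1263 = 169200 N = 169.2 kN.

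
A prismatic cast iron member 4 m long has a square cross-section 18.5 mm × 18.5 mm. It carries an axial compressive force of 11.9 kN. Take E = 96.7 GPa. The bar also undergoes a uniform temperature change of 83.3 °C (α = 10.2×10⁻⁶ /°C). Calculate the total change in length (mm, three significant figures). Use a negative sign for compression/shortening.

1.96 mm

A = 342.2 mm².
δ_mech = NL/(AE) = -11900·4000/(342.2·96700) = -1.438 mm.
δ_thermal = αLΔT = 10.2e-6·4000·83.3 = 3.399 mm.
δ = δ_mech + δ_thermal = 1.96 mm.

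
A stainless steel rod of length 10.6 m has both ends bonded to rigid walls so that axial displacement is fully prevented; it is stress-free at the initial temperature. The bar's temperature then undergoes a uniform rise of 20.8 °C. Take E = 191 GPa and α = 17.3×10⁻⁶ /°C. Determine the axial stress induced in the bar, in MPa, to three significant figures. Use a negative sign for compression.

-68.7 MPa

Free thermal expansion αLΔT = 17.3e-6 · 10600 · 20.8 = 3.814 mm.
The walls impose strain ε = −(3.814)/10600 = -3.5984e-04; σ = Eε = 191000 · -3.5984e-04 = -68.73 MPa.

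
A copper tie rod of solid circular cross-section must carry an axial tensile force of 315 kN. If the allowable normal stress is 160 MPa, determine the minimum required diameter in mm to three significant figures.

Required area A ≥ P/σ_allow = 315000/160 = 1969 mm².
For a solid circular section, d ≥ √(4A/π) = 50.07 mm.

50.1 mm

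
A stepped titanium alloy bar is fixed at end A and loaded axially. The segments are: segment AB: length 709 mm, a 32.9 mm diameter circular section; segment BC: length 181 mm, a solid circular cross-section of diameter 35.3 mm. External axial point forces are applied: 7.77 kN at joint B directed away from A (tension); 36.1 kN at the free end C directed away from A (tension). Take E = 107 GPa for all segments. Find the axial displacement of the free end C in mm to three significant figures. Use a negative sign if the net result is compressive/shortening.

Internal axial forces (sectioning from the free end, tension +): N_BC = 36.1 kN, N_AB = 43.87 kN.
A_AB = 850.1 mm².
A_BC = 978.7 mm².
δ_AB = 43870·709/(850.1·107000) = 0.3419 mm
δ_BC = 36100·181/(978.7·107000) = 0.0624 mm
δ = Σδ_i = 0.4043 mm.

0.404 mm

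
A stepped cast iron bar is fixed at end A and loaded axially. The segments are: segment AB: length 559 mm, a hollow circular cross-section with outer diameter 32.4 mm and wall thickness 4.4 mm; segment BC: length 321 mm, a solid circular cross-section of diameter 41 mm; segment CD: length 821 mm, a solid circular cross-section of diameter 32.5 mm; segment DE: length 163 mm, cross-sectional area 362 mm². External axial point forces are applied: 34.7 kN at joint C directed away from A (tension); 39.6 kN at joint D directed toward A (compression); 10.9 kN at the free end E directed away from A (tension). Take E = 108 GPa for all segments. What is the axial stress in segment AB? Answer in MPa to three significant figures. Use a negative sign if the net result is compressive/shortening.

15.5 MPa

Internal axial forces (sectioning from the free end, tension +): N_DE = 10.9 kN, N_CD = -28.7 kN, N_BC = 6 kN, N_AB = 6 kN.
A_AB = 387 mm².
σ_AB = N_AB/A_AB = 6000/387 = 15.5 MPa.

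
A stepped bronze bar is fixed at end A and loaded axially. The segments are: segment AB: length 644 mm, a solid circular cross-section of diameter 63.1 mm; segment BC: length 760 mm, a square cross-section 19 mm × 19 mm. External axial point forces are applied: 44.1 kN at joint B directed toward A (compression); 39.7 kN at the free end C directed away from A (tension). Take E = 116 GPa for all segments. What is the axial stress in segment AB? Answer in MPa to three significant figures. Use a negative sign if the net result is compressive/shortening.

-1.41 MPa

Internal axial forces (sectioning from the free end, tension +): N_BC = 39.7 kN, N_AB = -4.4 kN.
A_AB = 3127 mm².
σ_AB = N_AB/A_AB = -4400/3127 = -1.407 MPa.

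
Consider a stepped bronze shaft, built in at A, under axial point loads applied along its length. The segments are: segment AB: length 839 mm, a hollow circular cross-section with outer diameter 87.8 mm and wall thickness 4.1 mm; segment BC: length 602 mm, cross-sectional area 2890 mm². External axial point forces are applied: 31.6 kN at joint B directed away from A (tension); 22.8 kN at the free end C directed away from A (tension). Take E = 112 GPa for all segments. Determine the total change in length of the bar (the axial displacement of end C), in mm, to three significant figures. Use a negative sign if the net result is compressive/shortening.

0.420 mm

Internal axial forces (sectioning from the free end, tension +): N_BC = 22.8 kN, N_AB = 54.4 kN.
A_AB = 1078 mm².
δ_AB = 54400·839/(1078·112000) = 0.378 mm
δ_BC = 22800·602/(2890·112000) = 0.0424 mm
δ = Σδ_i = 0.4204 mm.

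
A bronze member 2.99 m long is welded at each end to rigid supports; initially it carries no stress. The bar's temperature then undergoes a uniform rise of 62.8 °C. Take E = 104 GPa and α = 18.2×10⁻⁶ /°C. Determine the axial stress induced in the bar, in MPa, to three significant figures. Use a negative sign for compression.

-119 MPa

Free thermal expansion αLΔT = 18.2e-6 · 2990 · 62.8 = 3.417 mm.
The walls impose strain ε = −(3.417)/2990 = -1.1430e-03; σ = Eε = 104000 · -1.1430e-03 = -118.9 MPa.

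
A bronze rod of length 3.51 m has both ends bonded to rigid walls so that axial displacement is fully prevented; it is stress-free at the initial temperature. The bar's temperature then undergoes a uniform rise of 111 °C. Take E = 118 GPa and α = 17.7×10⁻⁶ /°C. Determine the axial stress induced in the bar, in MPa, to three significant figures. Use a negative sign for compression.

-232 MPa

Free thermal expansion αLΔT = 17.7e-6 · 3510 · 111 = 6.896 mm.
The walls impose strain ε = −(6.896)/3510 = -1.9647e-03; σ = Eε = 118000 · -1.9647e-03 = -231.8 MPa.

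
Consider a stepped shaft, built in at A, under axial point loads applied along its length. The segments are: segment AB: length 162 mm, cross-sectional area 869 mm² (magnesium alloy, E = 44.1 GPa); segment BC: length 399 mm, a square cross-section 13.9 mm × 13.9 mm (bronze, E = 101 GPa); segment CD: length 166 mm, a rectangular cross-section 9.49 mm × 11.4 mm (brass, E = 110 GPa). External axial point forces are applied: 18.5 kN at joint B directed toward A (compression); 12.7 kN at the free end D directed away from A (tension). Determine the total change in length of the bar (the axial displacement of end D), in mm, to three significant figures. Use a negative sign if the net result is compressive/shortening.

0.412 mm

Internal axial forces (sectioning from the free end, tension +): N_CD = 12.7 kN, N_BC = 12.7 kN, N_AB = -5.8 kN.
A_BC = 193.2 mm².
A_CD = 108.2 mm².
δ_AB = -5800·162/(869·44100) = -0.02452 mm
δ_BC = 12700·399/(193.2·101000) = 0.2597 mm
δ_CD = 12700·166/(108.2·110000) = 0.1772 mm
δ = Σδ_i = 0.4123 mm.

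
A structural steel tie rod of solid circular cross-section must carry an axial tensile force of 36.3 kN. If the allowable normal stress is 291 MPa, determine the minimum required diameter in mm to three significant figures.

12.6 mm

Required area A ≥ P/σ_allow = 36300/291 = 124.7 mm².
For a solid circular section, d ≥ √(4A/π) = 12.6 mm.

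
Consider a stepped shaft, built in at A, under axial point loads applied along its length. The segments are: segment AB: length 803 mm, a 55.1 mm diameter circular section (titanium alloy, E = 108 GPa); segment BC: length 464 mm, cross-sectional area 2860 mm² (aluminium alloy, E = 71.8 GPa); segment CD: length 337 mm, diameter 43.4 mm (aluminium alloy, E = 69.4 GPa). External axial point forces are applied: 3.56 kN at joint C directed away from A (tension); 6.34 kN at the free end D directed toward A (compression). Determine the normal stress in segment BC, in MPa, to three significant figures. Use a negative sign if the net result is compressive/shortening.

Internal axial forces (sectioning from the free end, tension +): N_CD = -6.34 kN, N_BC = -2.78 kN, N_AB = -2.78 kN.
σ_BC = N_BC/A_BC = -2780/2860 = -0.972 MPa.

-0.972 MPa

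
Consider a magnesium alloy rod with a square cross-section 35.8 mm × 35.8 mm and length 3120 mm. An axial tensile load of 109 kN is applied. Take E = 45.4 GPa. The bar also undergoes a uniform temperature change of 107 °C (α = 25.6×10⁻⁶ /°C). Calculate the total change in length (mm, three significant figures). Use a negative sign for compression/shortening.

A = 1282 mm².
δ_mech = NL/(AE) = 109000·3120/(1282·45400) = 5.845 mm.
δ_thermal = αLΔT = 25.6e-6·3120·107 = 8.546 mm.
δ = δ_mech + δ_thermal = 14.39 mm.

14.4 mm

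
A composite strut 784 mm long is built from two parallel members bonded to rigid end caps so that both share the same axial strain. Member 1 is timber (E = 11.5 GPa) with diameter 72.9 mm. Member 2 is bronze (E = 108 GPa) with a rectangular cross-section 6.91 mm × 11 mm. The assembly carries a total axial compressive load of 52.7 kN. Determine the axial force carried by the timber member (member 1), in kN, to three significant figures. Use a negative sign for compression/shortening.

A_1 = 4174 mm².
A_2 = 76.01 mm².
Equal strain + equilibrium ⇒ each member carries load in proportion to AE: A₁E₁ = 48000000 N, A₂E₂ = 8209000 N, ΣAE = 56210000 N.
F₁ = P·A₁E₁/ΣAE = -52700·48000000/56210000 = -45000 N.

-45.0 kN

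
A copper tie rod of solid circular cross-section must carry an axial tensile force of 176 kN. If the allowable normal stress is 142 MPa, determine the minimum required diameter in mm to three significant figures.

39.7 mm

Required area A ≥ P/σ_allow = 176000/142 = 1239 mm².
For a solid circular section, d ≥ √(4A/π) = 39.73 mm.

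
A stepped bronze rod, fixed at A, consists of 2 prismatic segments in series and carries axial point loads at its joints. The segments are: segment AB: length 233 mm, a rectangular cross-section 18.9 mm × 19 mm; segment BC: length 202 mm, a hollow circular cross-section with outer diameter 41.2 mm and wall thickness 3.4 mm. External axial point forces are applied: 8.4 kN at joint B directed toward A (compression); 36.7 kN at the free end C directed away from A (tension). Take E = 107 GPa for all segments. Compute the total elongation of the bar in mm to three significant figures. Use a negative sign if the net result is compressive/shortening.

0.343 mm

Internal axial forces (sectioning from the free end, tension +): N_BC = 36.7 kN, N_AB = 28.3 kN.
A_AB = 359.1 mm².
A_BC = 403.8 mm².
δ_AB = 28300·233/(359.1·107000) = 0.1716 mm
δ_BC = 36700·202/(403.8·107000) = 0.1716 mm
δ = Σδ_i = 0.3432 mm.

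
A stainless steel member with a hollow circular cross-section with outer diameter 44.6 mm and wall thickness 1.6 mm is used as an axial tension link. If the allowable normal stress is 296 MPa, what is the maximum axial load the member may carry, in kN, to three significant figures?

64.0 kN

A = 216.1 mm².
P_max = σ_allow · A = 296 · 216.1 = 63980 N = 63.98 kN.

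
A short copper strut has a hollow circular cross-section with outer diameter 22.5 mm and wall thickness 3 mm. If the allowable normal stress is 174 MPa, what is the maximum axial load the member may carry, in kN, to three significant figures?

32.0 kN

A = 183.8 mm².
P_max = σ_allow · A = 174 · 183.8 = 31980 N = 31.98 kN.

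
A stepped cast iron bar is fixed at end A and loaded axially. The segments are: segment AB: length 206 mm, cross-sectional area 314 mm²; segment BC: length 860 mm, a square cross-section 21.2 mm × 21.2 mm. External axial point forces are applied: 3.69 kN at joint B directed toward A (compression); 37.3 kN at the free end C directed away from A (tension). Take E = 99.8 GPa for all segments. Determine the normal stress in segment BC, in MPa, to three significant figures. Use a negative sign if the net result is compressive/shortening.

Internal axial forces (sectioning from the free end, tension +): N_BC = 37.3 kN, N_AB = 33.61 kN.
A_BC = 449.4 mm².
σ_BC = N_BC/A_BC = 37300/449.4 = 82.99 MPa.

83.0 MPa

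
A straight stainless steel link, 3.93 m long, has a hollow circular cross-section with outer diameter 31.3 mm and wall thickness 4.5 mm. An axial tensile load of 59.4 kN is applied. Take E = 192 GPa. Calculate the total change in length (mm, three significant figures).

A = 378.9 mm².
δ_mech = NL/(AE) = 59400·3930/(378.9·192000) = 3.209 mm.

3.21 mm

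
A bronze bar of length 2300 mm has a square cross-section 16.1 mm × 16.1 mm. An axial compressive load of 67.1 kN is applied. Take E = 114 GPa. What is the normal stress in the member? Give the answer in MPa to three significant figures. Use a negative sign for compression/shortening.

-259 MPa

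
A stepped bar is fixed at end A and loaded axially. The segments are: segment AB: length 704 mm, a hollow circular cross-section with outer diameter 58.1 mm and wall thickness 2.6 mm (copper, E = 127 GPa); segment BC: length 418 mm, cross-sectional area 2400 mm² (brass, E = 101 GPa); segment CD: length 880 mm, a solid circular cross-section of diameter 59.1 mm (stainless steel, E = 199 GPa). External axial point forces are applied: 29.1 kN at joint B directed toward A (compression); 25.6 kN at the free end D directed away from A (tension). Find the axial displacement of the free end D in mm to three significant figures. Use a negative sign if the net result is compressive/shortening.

Internal axial forces (sectioning from the free end, tension +): N_CD = 25.6 kN, N_BC = 25.6 kN, N_AB = -3.5 kN.
A_AB = 453.3 mm².
A_CD = 2743 mm².
δ_AB = -3500·704/(453.3·127000) = -0.0428 mm
δ_BC = 25600·418/(2400·101000) = 0.04415 mm
δ_CD = 25600·880/(2743·199000) = 0.04127 mm
δ = Σδ_i = 0.04261 mm.

0.0426 mm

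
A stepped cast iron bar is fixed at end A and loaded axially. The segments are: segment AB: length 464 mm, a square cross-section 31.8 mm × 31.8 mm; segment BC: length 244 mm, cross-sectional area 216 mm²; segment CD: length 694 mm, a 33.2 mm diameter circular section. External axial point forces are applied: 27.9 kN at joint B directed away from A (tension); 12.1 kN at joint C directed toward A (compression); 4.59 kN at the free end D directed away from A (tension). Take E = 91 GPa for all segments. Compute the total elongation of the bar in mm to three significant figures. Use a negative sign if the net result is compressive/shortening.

0.0500 mm

Internal axial forces (sectioning from the free end, tension +): N_CD = 4.59 kN, N_BC = -7.51 kN, N_AB = 20.39 kN.
A_AB = 1011 mm².
A_CD = 865.7 mm².
δ_AB = 20390·464/(1011·91000) = 0.1028 mm
δ_BC = -7510·244/(216·91000) = -0.09323 mm
δ_CD = 4590·694/(865.7·91000) = 0.04044 mm
δ = Σδ_i = 0.05002 mm.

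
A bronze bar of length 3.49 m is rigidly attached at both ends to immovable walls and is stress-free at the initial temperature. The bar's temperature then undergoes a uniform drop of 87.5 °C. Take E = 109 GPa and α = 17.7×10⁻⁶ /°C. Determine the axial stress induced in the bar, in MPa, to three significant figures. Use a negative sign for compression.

169 MPa

Free thermal expansion αLΔT = 17.7e-6 · 3490 · -87.5 = -5.405 mm.
The walls impose strain ε = −(-5.405)/3490 = 1.5488e-03; σ = Eε = 109000 · 1.5488e-03 = 168.8 MPa.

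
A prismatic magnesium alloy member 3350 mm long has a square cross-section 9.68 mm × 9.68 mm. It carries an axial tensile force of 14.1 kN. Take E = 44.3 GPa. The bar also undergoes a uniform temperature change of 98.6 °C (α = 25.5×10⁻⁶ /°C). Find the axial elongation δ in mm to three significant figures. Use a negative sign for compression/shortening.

A = 93.7 mm².
δ_mech = NL/(AE) = 14100·3350/(93.7·44300) = 11.38 mm.
δ_thermal = αLΔT = 25.5e-6·3350·98.6 = 8.423 mm.
δ = δ_mech + δ_thermal = 19.8 mm.

19.8 mm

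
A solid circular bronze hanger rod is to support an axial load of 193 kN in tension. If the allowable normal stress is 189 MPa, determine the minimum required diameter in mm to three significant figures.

36.1 mm

Required area A ≥ P/σ_allow = 193000/189 = 1021 mm².
For a solid circular section, d ≥ √(4A/π) = 36.06 mm.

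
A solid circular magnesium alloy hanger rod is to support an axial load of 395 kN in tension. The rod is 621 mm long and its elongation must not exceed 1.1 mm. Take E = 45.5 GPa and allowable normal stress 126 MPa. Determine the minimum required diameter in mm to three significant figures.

Required area A ≥ P/σ_allow = 395000/126 = 3135 mm².
For a solid circular section, d ≥ √(4A/π) = 63.18 mm.
Elongation limit: A ≥ PL/(Eδ_allow) = 395000·621/(45500·1.1) = 4901 mm² ⇒ d ≥ 78.99 mm.
The elongation limit governs.

79.0 mm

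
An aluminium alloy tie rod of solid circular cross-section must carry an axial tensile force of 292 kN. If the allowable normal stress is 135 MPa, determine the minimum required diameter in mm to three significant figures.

52.5 mm

Required area A ≥ P/σ_allow = 292000/135 = 2163 mm².
For a solid circular section, d ≥ √(4A/π) = 52.48 mm.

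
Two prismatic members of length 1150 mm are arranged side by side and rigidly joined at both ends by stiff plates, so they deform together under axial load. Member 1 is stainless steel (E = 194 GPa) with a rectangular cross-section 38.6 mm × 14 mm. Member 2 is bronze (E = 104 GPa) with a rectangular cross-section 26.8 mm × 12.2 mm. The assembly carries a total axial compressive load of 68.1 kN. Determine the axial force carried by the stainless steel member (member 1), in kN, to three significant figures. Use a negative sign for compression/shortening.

-51.4 kN

A_1 = 540.4 mm².
A_2 = 327 mm².
Equal strain + equilibrium ⇒ each member carries load in proportion to AE: A₁E₁ = 104800000 N, A₂E₂ = 34000000 N, ΣAE = 138800000 N.
F₁ = P·A₁E₁/ΣAE = -68100·104800000/138800000 = -51420 N.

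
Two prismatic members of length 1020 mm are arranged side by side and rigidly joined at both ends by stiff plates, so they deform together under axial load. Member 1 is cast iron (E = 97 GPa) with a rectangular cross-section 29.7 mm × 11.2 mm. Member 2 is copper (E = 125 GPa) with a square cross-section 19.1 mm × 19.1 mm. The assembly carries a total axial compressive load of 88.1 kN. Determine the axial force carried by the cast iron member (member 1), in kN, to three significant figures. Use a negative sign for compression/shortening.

-36.5 kN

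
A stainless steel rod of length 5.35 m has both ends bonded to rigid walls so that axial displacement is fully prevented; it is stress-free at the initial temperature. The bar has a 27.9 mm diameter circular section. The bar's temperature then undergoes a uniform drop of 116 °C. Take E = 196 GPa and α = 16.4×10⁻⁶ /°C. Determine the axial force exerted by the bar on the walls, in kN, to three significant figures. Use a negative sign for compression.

228 kN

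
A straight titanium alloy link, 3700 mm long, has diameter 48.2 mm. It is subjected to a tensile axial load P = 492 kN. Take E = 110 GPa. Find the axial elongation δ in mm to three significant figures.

9.07 mm

A = 1825 mm².
δ_mech = NL/(AE) = 492000·3700/(1825·110000) = 9.07 mm.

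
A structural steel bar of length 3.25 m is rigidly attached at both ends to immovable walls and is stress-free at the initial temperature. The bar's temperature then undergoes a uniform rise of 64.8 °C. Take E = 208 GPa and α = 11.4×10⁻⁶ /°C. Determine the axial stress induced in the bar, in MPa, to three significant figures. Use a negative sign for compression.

Free thermal expansion αLΔT = 11.4e-6 · 3250 · 64.8 = 2.401 mm.
The walls impose strain ε = −(2.401)/3250 = -7.3872e-04; σ = Eε = 208000 · -7.3872e-04 = -153.7 MPa.

-154 MPa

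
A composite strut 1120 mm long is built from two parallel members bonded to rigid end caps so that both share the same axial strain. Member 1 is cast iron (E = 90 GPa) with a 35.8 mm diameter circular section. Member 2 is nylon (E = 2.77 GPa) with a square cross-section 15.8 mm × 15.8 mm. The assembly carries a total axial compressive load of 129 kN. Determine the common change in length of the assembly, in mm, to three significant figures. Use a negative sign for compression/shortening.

-1.58 mm

A_1 = 1007 mm².
A_2 = 249.6 mm².
Equal strain + equilibrium ⇒ each member carries load in proportion to AE: A₁E₁ = 90590000 N, A₂E₂ = 691500 N, ΣAE = 91290000 N.
δ = PL/ΣAE = -129000·1120/91290000 = -1.583 mm.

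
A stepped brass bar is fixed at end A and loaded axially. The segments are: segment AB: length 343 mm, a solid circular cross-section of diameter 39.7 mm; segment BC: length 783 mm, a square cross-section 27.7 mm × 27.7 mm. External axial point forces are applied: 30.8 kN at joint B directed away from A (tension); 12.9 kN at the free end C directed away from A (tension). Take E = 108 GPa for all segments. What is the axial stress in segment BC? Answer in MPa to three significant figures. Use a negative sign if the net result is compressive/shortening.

16.8 MPa

Internal axial forces (sectioning from the free end, tension +): N_BC = 12.9 kN, N_AB = 43.7 kN.
A_BC = 767.3 mm².
σ_BC = N_BC/A_BC = 12900/767.3 = 16.81 MPa.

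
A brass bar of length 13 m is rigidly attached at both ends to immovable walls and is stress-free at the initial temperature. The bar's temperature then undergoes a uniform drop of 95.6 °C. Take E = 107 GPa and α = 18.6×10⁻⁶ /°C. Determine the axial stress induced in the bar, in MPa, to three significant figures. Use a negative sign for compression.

190 MPa

Free thermal expansion αLΔT = 18.6e-6 · 13000 · -95.6 = -23.12 mm.
The walls impose strain ε = −(-23.12)/13000 = 1.7782e-03; σ = Eε = 107000 · 1.7782e-03 = 190.3 MPa.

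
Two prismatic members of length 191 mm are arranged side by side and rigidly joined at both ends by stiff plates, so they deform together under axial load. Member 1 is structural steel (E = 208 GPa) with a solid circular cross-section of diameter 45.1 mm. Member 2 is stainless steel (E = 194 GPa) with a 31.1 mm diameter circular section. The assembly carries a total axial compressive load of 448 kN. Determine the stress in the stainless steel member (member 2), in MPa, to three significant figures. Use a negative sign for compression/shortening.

A_1 = 1598 mm².
A_2 = 759.6 mm².
Equal strain + equilibrium ⇒ each member carries load in proportion to AE: A₁E₁ = 332300000 N, A₂E₂ = 147400000 N, ΣAE = 479700000 N.
σ₂ = P·E₂/ΣAE = -448000·194000/479700000 = -181.2 MPa.

-181 MPa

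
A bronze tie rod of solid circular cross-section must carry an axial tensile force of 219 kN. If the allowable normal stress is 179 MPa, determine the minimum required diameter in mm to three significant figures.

39.5 mm

Required area A ≥ P/σ_allow = 219000/179 = 1223 mm².
For a solid circular section, d ≥ √(4A/π) = 39.47 mm.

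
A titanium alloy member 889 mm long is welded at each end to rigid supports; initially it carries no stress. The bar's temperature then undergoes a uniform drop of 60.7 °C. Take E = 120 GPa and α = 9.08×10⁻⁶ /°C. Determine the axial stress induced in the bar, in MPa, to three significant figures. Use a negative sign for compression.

Free thermal expansion αLΔT = 9.08e-6 · 889 · -60.7 = -0.49 mm.
The walls impose strain ε = −(-0.49)/889 = 5.5116e-04; σ = Eε = 120000 · 5.5116e-04 = 66.14 MPa.

66.1 MPa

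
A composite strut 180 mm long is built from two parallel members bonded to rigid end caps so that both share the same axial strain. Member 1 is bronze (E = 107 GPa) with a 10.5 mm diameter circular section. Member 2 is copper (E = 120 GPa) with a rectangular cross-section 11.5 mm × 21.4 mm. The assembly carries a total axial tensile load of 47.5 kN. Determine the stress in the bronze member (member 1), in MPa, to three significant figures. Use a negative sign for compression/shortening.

A_1 = 86.59 mm².
A_2 = 246.1 mm².
Equal strain + equilibrium ⇒ each member carries load in proportion to AE: A₁E₁ = 9265000 N, A₂E₂ = 29530000 N, ΣAE = 38800000 N.
σ₁ = P·E₁/ΣAE = 47500·107000/38800000 = 131 MPa.

131 MPa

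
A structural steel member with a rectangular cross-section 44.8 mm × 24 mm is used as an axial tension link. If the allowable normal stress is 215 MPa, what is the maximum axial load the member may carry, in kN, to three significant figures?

A = 1075 mm².
P_max = σ_allow · A = 215 · 1075 = 231200 N = 231.2 kN.

231 kN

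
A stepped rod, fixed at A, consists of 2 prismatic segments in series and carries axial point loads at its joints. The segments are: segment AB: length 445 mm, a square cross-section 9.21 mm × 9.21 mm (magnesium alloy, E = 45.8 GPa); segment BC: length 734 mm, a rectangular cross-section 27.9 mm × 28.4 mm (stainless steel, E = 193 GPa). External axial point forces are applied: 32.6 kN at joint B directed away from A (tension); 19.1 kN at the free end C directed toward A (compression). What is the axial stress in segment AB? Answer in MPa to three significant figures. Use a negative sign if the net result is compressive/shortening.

159 MPa

Internal axial forces (sectioning from the free end, tension +): N_BC = -19.1 kN, N_AB = 13.5 kN.
A_AB = 84.82 mm².
σ_AB = N_AB/A_AB = 13500/84.82 = 159.2 MPa.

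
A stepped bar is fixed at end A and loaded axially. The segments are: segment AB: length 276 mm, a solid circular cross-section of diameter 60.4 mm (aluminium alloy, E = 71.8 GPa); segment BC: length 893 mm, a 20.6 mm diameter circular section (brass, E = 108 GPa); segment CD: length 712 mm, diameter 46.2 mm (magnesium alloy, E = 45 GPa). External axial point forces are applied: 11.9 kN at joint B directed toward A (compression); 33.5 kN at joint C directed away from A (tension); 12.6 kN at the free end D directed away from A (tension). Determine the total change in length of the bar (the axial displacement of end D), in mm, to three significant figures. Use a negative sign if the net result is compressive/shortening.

1.31 mm

Internal axial forces (sectioning from the free end, tension +): N_CD = 12.6 kN, N_BC = 46.1 kN, N_AB = 34.2 kN.
A_AB = 2865 mm².
A_BC = 333.3 mm².
A_CD = 1676 mm².
δ_AB = 34200·276/(2865·71800) = 0.04588 mm
δ_BC = 46100·893/(333.3·108000) = 1.144 mm
δ_CD = 12600·712/(1676·45000) = 0.1189 mm
δ = Σδ_i = 1.308 mm.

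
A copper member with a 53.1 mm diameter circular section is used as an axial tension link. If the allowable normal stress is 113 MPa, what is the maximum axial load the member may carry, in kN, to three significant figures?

A = 2215 mm².
P_max = σ_allow · A = 113 · 2215 = 250200 N = 250.2 kN.

250 kN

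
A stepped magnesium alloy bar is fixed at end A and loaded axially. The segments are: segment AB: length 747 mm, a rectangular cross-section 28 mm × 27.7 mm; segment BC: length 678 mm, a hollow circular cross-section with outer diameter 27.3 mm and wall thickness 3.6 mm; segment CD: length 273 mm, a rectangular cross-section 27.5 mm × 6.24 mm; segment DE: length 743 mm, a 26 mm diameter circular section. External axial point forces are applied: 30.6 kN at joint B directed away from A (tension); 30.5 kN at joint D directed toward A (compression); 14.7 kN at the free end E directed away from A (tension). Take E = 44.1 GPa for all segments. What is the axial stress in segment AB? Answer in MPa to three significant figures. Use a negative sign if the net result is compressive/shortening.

19.1 MPa

Internal axial forces (sectioning from the free end, tension +): N_DE = 14.7 kN, N_CD = -15.8 kN, N_BC = -15.8 kN, N_AB = 14.8 kN.
A_AB = 775.6 mm².
σ_AB = N_AB/A_AB = 14800/775.6 = 19.08 MPa.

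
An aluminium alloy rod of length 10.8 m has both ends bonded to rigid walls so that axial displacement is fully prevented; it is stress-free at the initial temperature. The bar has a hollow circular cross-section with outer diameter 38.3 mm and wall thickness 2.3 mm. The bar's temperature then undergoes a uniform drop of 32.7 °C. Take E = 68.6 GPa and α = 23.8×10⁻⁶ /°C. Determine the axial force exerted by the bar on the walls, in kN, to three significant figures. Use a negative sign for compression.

13.9 kN

Free thermal expansion αLΔT = 23.8e-6 · 10800 · -32.7 = -8.405 mm.
The walls impose strain ε = −(-8.405)/10800 = 7.7826e-04; σ = Eε = 68600 · 7.7826e-04 = 53.39 MPa.
Wall reaction R = σ·A = 53.39·260.1 = 13890 N = 13.89 kN.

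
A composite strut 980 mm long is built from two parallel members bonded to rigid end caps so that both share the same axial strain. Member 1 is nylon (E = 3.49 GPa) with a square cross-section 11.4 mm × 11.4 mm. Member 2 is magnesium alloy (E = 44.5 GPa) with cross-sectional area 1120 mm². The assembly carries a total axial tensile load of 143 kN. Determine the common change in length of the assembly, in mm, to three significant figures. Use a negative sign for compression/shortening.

A_1 = 130 mm².
Equal strain + equilibrium ⇒ each member carries load in proportion to AE: A₁E₁ = 453600 N, A₂E₂ = 49840000 N, ΣAE = 50290000 N.
δ = PL/ΣAE = 143000·980/50290000 = 2.786 mm.

2.79 mm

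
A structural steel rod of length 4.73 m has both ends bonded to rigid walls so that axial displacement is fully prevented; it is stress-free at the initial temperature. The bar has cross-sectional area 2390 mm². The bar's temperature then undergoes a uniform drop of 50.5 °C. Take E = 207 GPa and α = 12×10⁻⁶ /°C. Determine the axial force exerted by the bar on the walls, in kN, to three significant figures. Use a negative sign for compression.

Free thermal expansion αLΔT = 12e-6 · 4730 · -50.5 = -2.866 mm.
The walls impose strain ε = −(-2.866)/4730 = 6.0600e-04; σ = Eε = 207000 · 6.0600e-04 = 125.4 MPa.
Wall reaction R = σ·A = 125.4·2390 = 299800 N = 299.8 kN.

300 kN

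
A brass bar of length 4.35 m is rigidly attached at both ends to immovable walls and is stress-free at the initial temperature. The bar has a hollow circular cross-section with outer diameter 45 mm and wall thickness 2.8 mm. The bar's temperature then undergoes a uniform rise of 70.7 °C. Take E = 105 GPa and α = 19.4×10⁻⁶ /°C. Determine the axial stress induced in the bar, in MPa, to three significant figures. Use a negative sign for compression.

-144 MPa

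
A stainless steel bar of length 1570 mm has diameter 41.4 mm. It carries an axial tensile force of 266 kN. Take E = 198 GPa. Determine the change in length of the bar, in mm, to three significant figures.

1.57 mm

A = 1346 mm².
δ_mech = NL/(AE) = 266000·1570/(1346·198000) = 1.567 mm.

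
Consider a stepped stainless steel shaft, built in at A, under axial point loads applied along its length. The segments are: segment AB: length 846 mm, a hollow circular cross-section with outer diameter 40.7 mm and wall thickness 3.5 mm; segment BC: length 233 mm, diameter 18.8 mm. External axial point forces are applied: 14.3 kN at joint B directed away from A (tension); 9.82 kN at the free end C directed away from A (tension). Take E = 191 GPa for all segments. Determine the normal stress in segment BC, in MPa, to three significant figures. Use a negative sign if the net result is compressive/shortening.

35.4 MPa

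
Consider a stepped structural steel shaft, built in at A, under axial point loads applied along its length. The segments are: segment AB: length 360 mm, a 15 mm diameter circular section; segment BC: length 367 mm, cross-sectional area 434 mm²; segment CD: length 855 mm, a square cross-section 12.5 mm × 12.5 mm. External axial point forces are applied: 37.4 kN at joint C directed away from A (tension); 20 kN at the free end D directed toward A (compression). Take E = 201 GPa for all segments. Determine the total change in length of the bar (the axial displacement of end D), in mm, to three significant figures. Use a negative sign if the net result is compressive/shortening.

-0.295 mm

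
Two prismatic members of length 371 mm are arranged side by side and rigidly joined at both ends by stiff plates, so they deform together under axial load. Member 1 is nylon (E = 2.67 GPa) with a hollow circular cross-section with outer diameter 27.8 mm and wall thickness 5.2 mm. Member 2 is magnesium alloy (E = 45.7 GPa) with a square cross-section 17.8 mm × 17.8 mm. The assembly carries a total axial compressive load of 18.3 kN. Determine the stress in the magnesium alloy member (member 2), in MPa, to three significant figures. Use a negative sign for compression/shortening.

A_1 = 369.2 mm².
A_2 = 316.8 mm².
Equal strain + equilibrium ⇒ each member carries load in proportion to AE: A₁E₁ = 985800 N, A₂E₂ = 14480000 N, ΣAE = 15470000 N.
σ₂ = P·E₂/ΣAE = -18300·45700/15470000 = -54.08 MPa.

-54.1 MPa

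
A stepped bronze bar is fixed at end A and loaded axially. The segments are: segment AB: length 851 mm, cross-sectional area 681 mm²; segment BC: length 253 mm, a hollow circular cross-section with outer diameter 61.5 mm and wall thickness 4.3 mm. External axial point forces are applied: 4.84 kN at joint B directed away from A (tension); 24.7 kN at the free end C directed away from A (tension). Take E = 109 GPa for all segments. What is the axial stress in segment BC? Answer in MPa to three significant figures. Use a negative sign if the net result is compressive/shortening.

32.0 MPa

Internal axial forces (sectioning from the free end, tension +): N_BC = 24.7 kN, N_AB = 29.54 kN.
A_BC = 772.7 mm².
σ_BC = N_BC/A_BC = 24700/772.7 = 31.97 MPa.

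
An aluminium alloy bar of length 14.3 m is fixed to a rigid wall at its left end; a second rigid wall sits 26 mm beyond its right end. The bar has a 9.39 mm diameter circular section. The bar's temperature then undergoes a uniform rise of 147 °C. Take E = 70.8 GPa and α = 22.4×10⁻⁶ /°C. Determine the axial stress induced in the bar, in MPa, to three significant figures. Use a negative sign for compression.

-104 MPa

Free thermal expansion αLΔT = 22.4e-6 · 14300 · 147 = 47.09 mm.
The walls engage after the gap closes; constrained expansion = 47.09 − 26 = 21.09 mm.
The walls impose strain ε = −(21.09)/14300 = -1.4746e-03; σ = Eε = 70800 · -1.4746e-03 = -104.4 MPa.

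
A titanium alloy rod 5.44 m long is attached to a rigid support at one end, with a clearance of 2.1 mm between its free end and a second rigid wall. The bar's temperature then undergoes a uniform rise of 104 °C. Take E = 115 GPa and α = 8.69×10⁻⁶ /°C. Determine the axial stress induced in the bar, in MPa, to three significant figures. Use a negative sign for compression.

Free thermal expansion αLΔT = 8.69e-6 · 5440 · 104 = 4.916 mm.
The walls engage after the gap closes; constrained expansion = 4.916 − 2.1 = 2.816 mm.
The walls impose strain ε = −(2.816)/5440 = -5.1773e-04; σ = Eε = 115000 · -5.1773e-04 = -59.54 MPa.

-59.5 MPa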